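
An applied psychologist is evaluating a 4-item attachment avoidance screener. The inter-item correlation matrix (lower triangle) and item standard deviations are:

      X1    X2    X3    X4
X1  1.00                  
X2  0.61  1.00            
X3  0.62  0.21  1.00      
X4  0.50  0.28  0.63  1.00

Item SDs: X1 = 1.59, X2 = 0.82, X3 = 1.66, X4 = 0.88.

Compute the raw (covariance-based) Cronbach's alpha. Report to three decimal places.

Σσ²ᵢ = 1.59² + 0.82² + 1.66² + 0.88² = 6.7305
Covariances σ_ij = r_ij · s_i · s_j:
  σ(X1,X2) = 0.61 × 1.59 × 0.82 = 0.7953
  σ(X1,X3) = 0.62 × 1.59 × 1.66 = 1.6364
  σ(X1,X4) = 0.50 × 1.59 × 0.88 = 0.6996
  σ(X2,X3) = 0.21 × 0.82 × 1.66 = 0.2859
  σ(X2,X4) = 0.28 × 0.82 × 0.88 = 0.2020
  σ(X3,X4) = 0.63 × 1.66 × 0.88 = 0.9203
σ²_T = Σσ²ᵢ + 2·Σσ_ij = 6.7305 + 2 × 4.5395 = 15.8095
α = (4/3)·(1 − 6.7305/15.8095) = 0.766

Cronbach's alpha = 0.766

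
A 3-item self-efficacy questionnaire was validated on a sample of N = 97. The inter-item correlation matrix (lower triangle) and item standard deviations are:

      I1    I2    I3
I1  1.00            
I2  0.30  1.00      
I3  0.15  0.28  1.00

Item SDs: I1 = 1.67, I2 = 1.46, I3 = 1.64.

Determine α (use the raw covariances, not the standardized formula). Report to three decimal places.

Σσ²ᵢ = 1.67² + 1.46² + 1.64² = 7.6101
Covariances σ_ij = r_ij · s_i · s_j:
  σ(I1,I2) = 0.30 × 1.67 × 1.46 = 0.7315
  σ(I1,I3) = 0.15 × 1.67 × 1.64 = 0.4108
  σ(I2,I3) = 0.28 × 1.46 × 1.64 = 0.6704
σ²_T = Σσ²ᵢ + 2·Σσ_ij = 7.6101 + 2 × 1.8127 = 11.2355
α = (3/2)·(1 − 7.6101/11.2355) = 0.484

α = 0.484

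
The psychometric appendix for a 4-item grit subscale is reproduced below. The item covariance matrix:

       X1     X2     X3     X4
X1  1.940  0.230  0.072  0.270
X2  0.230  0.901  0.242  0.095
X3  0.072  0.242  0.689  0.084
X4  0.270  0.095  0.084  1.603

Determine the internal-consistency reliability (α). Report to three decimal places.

α = 0.372

ΣVar(i) = 1.940 + 0.901 + 0.689 + 1.603 = 5.133
Σ_{i<j} σ_ij = 0.993
total variance = 5.133 + 2 × 0.993 = 7.119
α = (k/(k−1))·(1 − ΣVar(i)/total variance) = (4/3)·(1 − 5.133/7.119) = 0.372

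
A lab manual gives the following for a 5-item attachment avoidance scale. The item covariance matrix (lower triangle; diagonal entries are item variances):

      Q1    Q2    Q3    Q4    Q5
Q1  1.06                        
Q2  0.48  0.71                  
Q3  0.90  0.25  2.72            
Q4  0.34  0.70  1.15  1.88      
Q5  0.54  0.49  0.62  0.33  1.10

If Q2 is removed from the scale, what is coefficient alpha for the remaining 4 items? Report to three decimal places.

α = 0.713

Remaining items: Q1, Q3, Q4, Q5 (k = 4).
ΣVar(i) = 1.06 + 2.72 + 1.88 + 1.10 = 6.76
σ²_total = 6.76 + 2 × 3.88 = 14.52
α (item deleted) = (4/3)·(1 − 6.76/14.52) = 0.713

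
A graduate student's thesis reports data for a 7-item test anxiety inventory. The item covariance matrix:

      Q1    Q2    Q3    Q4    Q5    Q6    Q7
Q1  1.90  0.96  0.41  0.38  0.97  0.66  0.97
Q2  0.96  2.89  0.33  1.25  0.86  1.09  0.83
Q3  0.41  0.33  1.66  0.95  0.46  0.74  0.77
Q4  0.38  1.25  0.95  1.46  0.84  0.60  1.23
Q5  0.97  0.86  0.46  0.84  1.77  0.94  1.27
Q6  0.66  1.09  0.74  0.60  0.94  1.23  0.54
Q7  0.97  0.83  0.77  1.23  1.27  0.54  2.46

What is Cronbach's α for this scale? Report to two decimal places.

α = 0.84

sum of item variances = 1.90 + 2.89 + 1.66 + 1.46 + 1.77 + 1.23 + 2.46 = 13.37
Sum of the distinct covariances = 17.05
σ²_total = 13.37 + 2 × 17.05 = 47.47
α = (k/(k−1))·(1 − sum of item variances/σ²_total) = (7/6)·(1 − 13.37/47.47) = 0.84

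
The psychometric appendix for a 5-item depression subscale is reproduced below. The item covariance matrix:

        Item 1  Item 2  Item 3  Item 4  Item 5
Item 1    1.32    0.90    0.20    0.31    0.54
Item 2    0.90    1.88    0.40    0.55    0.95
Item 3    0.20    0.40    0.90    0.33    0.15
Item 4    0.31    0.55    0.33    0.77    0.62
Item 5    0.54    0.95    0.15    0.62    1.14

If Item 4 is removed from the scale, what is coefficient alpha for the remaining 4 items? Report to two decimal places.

Remaining items: Item 1, Item 2, Item 3, Item 5 (k = 4).
ΣVar(i) = 1.32 + 1.88 + 0.90 + 1.14 = 5.24
total variance = 5.24 + 2 × 3.14 = 11.52
α (item deleted) = (4/3)·(1 − 5.24/11.52) = 0.73

α = 0.73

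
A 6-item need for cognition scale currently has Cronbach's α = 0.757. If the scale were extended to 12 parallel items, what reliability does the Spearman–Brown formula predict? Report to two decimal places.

predicted reliability = 0.86

Length factor m = 12/6 = 2.0000
α' = m·α / (1 + (m−1)·α)
   = 12/6 × 0.757 / (1 + (12/6 − 1) × 0.757)
   = 1.5140 / 1.7570 = 0.86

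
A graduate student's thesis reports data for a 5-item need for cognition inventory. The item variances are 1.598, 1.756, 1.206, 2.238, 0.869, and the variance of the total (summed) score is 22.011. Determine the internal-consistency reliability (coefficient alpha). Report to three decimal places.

coefficient alpha = 0.815

Σσ²ᵢ = 1.598 + 1.756 + 1.206 + 2.238 + 0.869 = 7.667
α = (k/(k−1))·(1 − Σσ²ᵢ/σ²_total) = (5/4)·(1 − 7.667/22.011) = 0.815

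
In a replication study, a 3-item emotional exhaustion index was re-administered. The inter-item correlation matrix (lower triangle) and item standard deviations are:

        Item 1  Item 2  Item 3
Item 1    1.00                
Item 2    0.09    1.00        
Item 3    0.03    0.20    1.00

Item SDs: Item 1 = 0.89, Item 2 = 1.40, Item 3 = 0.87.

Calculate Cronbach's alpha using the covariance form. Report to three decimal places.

α = 0.266

Σσ²ᵢ = 0.89² + 1.40² + 0.87² = 3.5090
Covariances σ_ij = r_ij · s_i · s_j:
  σ(Item 1,Item 2) = 0.09 × 0.89 × 1.40 = 0.1121
  σ(Item 1,Item 3) = 0.03 × 0.89 × 0.87 = 0.0232
  σ(Item 2,Item 3) = 0.20 × 1.40 × 0.87 = 0.2436
σ²_T = Σσ²ᵢ + 2·Σσ_ij = 3.5090 + 2 × 0.3789 = 4.2668
α = (3/2)·(1 − 3.5090/4.2668) = 0.266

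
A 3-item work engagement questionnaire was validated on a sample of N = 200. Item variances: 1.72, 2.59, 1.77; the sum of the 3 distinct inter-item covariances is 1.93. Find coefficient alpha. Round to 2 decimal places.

α = 0.58

ΣVar(i) = 1.72 + 2.59 + 1.77 = 6.08
Sum of distinct covariances = 1.93
σ²_T = ΣVar(i) + 2·Σcov = 6.08 + 2 × 1.93 = 9.94
α = (3/2)·(1 − 6.08/9.94) = 0.58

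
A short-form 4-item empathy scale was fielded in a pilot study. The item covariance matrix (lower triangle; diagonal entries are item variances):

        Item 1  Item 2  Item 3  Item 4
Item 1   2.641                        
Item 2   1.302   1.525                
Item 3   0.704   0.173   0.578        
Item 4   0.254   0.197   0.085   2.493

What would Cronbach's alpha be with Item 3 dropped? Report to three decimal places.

Remaining items: Item 1, Item 2, Item 4 (k = 3).
ΣVar(i) = 2.641 + 1.525 + 2.493 = 6.659
σ²_total = 6.659 + 2 × 1.753 = 10.165
α (item deleted) = (3/2)·(1 − 6.659/10.165) = 0.517

Cronbach's alpha = 0.517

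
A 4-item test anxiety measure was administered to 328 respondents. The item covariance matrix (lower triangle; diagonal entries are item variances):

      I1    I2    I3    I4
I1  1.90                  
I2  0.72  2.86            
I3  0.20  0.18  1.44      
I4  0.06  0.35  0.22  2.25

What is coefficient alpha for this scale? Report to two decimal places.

α = 0.39

Σσ²ᵢ = 1.90 + 2.86 + 1.44 + 2.25 = 8.45
Σ_{i<j} σ_ij = 1.73
σ²_total = 8.45 + 2 × 1.73 = 11.91
α = (k/(k−1))·(1 − Σσ²ᵢ/σ²_total) = (4/3)·(1 − 8.45/11.91) = 0.39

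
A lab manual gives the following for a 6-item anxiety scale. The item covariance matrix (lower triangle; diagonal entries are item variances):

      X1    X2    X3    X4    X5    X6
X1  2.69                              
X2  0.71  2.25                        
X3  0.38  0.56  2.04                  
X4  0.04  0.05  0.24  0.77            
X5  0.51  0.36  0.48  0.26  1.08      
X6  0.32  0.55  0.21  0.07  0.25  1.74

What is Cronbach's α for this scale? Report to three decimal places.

Cronbach's α = 0.583

Σσᵢ² = 2.69 + 2.25 + 2.04 + 0.77 + 1.08 + 1.74 = 10.57
Σ_{i<j} σ_ij = 4.99
σ²_total = 10.57 + 2 × 4.99 = 20.55
α = (k/(k−1))·(1 − Σσᵢ²/σ²_total) = (6/5)·(1 − 10.57/20.55) = 0.583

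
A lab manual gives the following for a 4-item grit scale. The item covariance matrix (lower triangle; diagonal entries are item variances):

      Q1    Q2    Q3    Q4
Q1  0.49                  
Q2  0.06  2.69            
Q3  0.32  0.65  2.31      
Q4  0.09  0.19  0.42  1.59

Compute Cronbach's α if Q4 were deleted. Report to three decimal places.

Remaining items: Q1, Q2, Q3 (k = 3).
Σσ²ᵢ = 0.49 + 2.69 + 2.31 = 5.49
σ²_total = 5.49 + 2 × 1.03 = 7.55
α (item deleted) = (3/2)·(1 − 5.49/7.55) = 0.409

α = 0.409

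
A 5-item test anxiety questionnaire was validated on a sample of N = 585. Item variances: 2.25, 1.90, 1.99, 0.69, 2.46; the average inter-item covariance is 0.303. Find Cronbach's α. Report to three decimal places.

sum of item variances = 2.25 + 1.90 + 1.99 + 0.69 + 2.46 = 9.29
Sum of the 10 distinct covariances = 10 × 0.303 = 3.030
σ²_total = sum of item variances + 2·Σcov = 9.29 + 2 × 3.030 = 15.350
α = (5/4)·(1 − 9.29/15.350) = 0.493

α = 0.493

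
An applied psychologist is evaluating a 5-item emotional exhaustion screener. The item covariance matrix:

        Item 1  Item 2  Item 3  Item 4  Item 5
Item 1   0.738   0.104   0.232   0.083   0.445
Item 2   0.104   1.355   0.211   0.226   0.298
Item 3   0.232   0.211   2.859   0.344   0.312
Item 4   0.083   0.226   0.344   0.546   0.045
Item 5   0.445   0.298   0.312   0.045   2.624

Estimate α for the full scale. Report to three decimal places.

ΣVar(i) = 0.738 + 1.355 + 2.859 + 0.546 + 2.624 = 8.122
Σ_{i<j} σ_ij = 2.300
σ²_total = 8.122 + 2 × 2.300 = 12.722
α = (k/(k−1))·(1 − ΣVar(i)/σ²_total) = (5/4)·(1 − 8.122/12.722) = 0.452

α = 0.452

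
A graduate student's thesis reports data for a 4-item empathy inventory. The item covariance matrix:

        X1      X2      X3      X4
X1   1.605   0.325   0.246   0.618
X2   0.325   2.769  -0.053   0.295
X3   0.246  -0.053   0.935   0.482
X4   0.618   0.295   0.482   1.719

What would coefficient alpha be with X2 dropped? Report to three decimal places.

α = 0.581

Remaining items: X1, X3, X4 (k = 3).
Σσ²ᵢ = 1.605 + 0.935 + 1.719 = 4.259
total variance = 4.259 + 2 × 1.346 = 6.951
α (item deleted) = (3/2)·(1 − 4.259/6.951) = 0.581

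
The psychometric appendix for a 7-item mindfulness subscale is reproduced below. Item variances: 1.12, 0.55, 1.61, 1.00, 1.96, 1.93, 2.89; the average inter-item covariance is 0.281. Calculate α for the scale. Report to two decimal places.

Σσ²ᵢ = 1.12 + 0.55 + 1.61 + 1.00 + 1.96 + 1.93 + 2.89 = 11.06
Sum of the 21 distinct covariances = 21 × 0.281 = 5.901
σ²_T = Σσ²ᵢ + 2·Σcov = 11.06 + 2 × 5.901 = 22.862
α = (7/6)·(1 − 11.06/22.862) = 0.60

α = 0.60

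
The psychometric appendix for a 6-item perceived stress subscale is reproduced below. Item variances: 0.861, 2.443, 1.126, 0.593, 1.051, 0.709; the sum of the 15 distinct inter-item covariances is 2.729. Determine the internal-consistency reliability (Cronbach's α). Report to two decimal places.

Cronbach's α = 0.54

ΣVar(i) = 0.861 + 2.443 + 1.126 + 0.593 + 1.051 + 0.709 = 6.783
Sum of distinct covariances = 2.729
σ²_T = ΣVar(i) + 2·Σcov = 6.783 + 2 × 2.729 = 12.241
α = (6/5)·(1 − 6.783/12.241) = 0.54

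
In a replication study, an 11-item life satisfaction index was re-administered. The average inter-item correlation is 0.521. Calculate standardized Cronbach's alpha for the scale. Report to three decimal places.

Standardized α = k·r̄ / (1 + (k−1)·r̄) = 11 × 0.521 / (1 + 10 × 0.521)
  = 5.7310 / 6.2100 = 0.923

standardized Cronbach's alpha = 0.923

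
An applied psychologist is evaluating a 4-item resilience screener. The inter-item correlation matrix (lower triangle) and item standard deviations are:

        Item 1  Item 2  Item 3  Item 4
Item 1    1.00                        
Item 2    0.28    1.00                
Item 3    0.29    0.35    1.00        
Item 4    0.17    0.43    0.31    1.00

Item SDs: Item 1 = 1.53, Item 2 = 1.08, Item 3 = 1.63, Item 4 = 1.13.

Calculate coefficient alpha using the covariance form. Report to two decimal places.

Σσ²ᵢ = 1.53² + 1.08² + 1.63² + 1.13² = 7.4411
Covariances σ_ij = r_ij · s_i · s_j:
  σ(Item 1,Item 2) = 0.28 × 1.53 × 1.08 = 0.4627
  σ(Item 1,Item 3) = 0.29 × 1.53 × 1.63 = 0.7232
  σ(Item 1,Item 4) = 0.17 × 1.53 × 1.13 = 0.2939
  σ(Item 2,Item 3) = 0.35 × 1.08 × 1.63 = 0.6161
  σ(Item 2,Item 4) = 0.43 × 1.08 × 1.13 = 0.5248
  σ(Item 3,Item 4) = 0.31 × 1.63 × 1.13 = 0.5710
σ²_T = Σσ²ᵢ + 2·Σσ_ij = 7.4411 + 2 × 3.1917 = 13.8245
α = (4/3)·(1 − 7.4411/13.8245) = 0.62

coefficient alpha = 0.62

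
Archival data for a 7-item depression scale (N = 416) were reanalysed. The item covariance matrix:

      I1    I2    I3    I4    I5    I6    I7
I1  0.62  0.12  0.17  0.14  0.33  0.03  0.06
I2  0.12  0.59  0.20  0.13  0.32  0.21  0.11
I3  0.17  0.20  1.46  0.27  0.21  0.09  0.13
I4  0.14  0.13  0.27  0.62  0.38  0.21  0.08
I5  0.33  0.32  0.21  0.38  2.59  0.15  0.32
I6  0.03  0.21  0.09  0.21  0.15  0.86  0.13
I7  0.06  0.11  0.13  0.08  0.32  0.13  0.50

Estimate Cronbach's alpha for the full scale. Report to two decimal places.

α = 0.60

Σσᵢ² = 0.62 + 0.59 + 1.46 + 0.62 + 2.59 + 0.86 + 0.50 = 7.24
Sum of the distinct covariances = 3.79
σ²_T = 7.24 + 2 × 3.79 = 14.82
α = (k/(k−1))·(1 − Σσᵢ²/σ²_T) = (7/6)·(1 − 7.24/14.82) = 0.60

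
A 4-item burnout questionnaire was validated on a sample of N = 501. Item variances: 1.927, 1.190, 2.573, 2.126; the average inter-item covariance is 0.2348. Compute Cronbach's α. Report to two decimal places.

Σσᵢ² = 1.927 + 1.190 + 2.573 + 2.126 = 7.816
Sum of the 6 distinct covariances = 6 × 0.2348 = 1.4088
σ²_total = Σσᵢ² + 2·Σcov = 7.816 + 2 × 1.4088 = 10.6336
α = (4/3)·(1 − 7.816/10.6336) = 0.35

α = 0.35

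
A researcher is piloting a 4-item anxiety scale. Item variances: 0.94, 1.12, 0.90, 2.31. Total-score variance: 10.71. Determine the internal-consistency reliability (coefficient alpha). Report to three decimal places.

coefficient alpha = 0.677

sum of item variances = 0.94 + 1.12 + 0.90 + 2.31 = 5.27
α = (k/(k−1))·(1 − sum of item variances/σ²_total) = (4/3)·(1 − 5.27/10.71) = 0.677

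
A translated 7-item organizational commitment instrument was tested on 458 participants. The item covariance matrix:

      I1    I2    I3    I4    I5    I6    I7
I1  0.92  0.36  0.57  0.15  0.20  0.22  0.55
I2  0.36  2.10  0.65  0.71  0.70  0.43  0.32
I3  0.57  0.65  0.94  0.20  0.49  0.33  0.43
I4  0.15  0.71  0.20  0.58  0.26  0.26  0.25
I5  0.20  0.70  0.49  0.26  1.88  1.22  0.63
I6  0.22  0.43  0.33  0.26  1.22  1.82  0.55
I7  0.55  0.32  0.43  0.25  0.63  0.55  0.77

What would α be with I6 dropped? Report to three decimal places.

α = 0.771

Remaining items: I1, I2, I3, I4, I5, I7 (k = 6).
Σσᵢ² = 0.92 + 2.10 + 0.94 + 0.58 + 1.88 + 0.77 = 7.19
σ²_T = 7.19 + 2 × 6.47 = 20.13
α (item deleted) = (6/5)·(1 − 7.19/20.13) = 0.771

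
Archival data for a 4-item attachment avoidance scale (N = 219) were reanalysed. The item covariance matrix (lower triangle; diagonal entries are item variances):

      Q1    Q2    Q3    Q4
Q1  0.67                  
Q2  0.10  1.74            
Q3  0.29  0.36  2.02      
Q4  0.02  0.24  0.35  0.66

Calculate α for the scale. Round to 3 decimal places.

Σσ²ᵢ = 0.67 + 1.74 + 2.02 + 0.66 = 5.09
Sum of off-diagonal covariances = 1.36
Var(T) = 5.09 + 2 × 1.36 = 7.81
α = (k/(k−1))·(1 − Σσ²ᵢ/Var(T)) = (4/3)·(1 − 5.09/7.81) = 0.464

α = 0.464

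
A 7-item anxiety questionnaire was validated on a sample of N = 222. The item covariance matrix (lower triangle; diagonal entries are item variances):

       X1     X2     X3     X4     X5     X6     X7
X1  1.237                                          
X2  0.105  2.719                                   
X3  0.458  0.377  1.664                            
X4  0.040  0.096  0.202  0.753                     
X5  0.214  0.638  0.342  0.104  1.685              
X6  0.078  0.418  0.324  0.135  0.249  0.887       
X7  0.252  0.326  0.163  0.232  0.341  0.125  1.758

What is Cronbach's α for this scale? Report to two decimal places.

Cronbach's α = 0.58

Σσᵢ² = 1.237 + 2.719 + 1.664 + 0.753 + 1.685 + 0.887 + 1.758 = 10.703
Sum of the distinct covariances = 5.219
Var(T) = 10.703 + 2 × 5.219 = 21.141
α = (k/(k−1))·(1 − Σσᵢ²/Var(T)) = (7/6)·(1 − 10.703/21.141) = 0.58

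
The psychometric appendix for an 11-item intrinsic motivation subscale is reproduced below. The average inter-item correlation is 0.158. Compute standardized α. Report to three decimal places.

Standardized α = k·r̄ / (1 + (k−1)·r̄) = 11 × 0.158 / (1 + 10 × 0.158)
  = 1.7380 / 2.5800 = 0.674

standardized α = 0.674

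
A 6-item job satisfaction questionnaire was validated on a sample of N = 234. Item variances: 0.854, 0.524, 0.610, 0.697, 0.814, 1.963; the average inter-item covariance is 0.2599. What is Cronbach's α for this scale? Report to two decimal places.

ΣVar(i) = 0.854 + 0.524 + 0.610 + 0.697 + 0.814 + 1.963 = 5.462
Sum of the 15 distinct covariances = 15 × 0.2599 = 3.8985
Var(T) = ΣVar(i) + 2·Σcov = 5.462 + 2 × 3.8985 = 13.2590
α = (6/5)·(1 − 5.462/13.2590) = 0.71

α = 0.71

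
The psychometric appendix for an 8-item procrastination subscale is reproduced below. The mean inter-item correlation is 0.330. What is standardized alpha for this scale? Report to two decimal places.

Standardized α = k·r̄ / (1 + (k−1)·r̄) = 8 × 0.330 / (1 + 7 × 0.330)
  = 2.6400 / 3.3100 = 0.80

α = 0.80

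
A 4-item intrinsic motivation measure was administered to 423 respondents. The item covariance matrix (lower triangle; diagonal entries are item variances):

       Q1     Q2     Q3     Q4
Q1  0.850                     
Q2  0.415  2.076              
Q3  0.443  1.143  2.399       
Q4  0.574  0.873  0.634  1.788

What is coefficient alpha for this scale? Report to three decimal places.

ΣVar(i) = 0.850 + 2.076 + 2.399 + 1.788 = 7.113
Sum of the distinct covariances = 4.082
σ²_T = 7.113 + 2 × 4.082 = 15.277
α = (k/(k−1))·(1 − ΣVar(i)/σ²_T) = (4/3)·(1 − 7.113/15.277) = 0.713

coefficient alpha = 0.713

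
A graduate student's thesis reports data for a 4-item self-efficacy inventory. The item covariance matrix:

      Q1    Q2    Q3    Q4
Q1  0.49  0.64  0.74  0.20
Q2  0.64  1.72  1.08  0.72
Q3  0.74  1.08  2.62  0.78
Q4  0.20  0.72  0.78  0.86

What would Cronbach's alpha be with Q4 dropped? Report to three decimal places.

Cronbach's alpha = 0.757

Remaining items: Q1, Q2, Q3 (k = 3).
Σσᵢ² = 0.49 + 1.72 + 2.62 = 4.83
σ²_total = 4.83 + 2 × 2.46 = 9.75
α (item deleted) = (3/2)·(1 − 4.83/9.75) = 0.757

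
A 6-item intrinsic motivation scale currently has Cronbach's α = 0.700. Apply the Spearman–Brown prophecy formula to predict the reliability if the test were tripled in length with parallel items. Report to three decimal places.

predicted reliability = 0.875

Length factor m = 3
α' = m·α / (1 + (m−1)·α)
   = 3 × 0.700 / (1 + (3 − 1) × 0.700)
   = 2.1000 / 2.4000 = 0.875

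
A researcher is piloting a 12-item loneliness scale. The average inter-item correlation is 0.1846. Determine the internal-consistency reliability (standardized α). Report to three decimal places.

Standardized α = k·r̄ / (1 + (k−1)·r̄) = 12 × 0.1846 / (1 + 11 × 0.1846)
  = 2.2152 / 3.0306 = 0.731

standardized α = 0.731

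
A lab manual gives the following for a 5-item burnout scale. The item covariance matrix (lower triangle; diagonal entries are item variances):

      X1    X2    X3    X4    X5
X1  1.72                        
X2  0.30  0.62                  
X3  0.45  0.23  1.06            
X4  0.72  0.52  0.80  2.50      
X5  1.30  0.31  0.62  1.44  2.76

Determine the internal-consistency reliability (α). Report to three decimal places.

Σσᵢ² = 1.72 + 0.62 + 1.06 + 2.50 + 2.76 = 8.66
Σ_{i<j} σ_ij = 6.69
σ²_T = 8.66 + 2 × 6.69 = 22.04
α = (k/(k−1))·(1 − Σσᵢ²/σ²_T) = (5/4)·(1 − 8.66/22.04) = 0.759

α = 0.759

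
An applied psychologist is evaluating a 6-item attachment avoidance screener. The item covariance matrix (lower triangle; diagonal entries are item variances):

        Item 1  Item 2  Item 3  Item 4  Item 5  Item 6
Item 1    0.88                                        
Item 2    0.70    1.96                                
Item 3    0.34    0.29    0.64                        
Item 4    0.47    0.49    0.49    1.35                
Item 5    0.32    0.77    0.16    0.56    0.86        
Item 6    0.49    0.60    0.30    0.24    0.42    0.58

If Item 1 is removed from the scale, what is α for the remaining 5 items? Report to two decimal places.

α = 0.77

Remaining items: Item 2, Item 3, Item 4, Item 5, Item 6 (k = 5).
Σσᵢ² = 1.96 + 0.64 + 1.35 + 0.86 + 0.58 = 5.39
Var(T) = 5.39 + 2 × 4.32 = 14.03
α (item deleted) = (5/4)·(1 − 5.39/14.03) = 0.77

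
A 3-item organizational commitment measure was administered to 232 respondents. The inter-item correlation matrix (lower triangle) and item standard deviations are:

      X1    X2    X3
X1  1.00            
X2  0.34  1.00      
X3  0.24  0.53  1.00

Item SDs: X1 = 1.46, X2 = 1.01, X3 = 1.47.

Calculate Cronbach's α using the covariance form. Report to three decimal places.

Cronbach's α = 0.607

Σσ²ᵢ = 1.46² + 1.01² + 1.47² = 5.3126
Covariances σ_ij = r_ij · s_i · s_j:
  σ(X1,X2) = 0.34 × 1.46 × 1.01 = 0.5014
  σ(X1,X3) = 0.24 × 1.46 × 1.47 = 0.5151
  σ(X2,X3) = 0.53 × 1.01 × 1.47 = 0.7869
σ²_T = Σσ²ᵢ + 2·Σσ_ij = 5.3126 + 2 × 1.8034 = 8.9194
α = (3/2)·(1 − 5.3126/8.9194) = 0.607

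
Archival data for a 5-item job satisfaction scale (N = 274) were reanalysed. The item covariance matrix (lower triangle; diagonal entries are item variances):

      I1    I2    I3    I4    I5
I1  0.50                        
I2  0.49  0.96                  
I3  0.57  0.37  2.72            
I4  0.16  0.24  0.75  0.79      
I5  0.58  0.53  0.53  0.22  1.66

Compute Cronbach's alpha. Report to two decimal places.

Cronbach's alpha = 0.72

sum of item variances = 0.50 + 0.96 + 2.72 + 0.79 + 1.66 = 6.63
Sum of the distinct covariances = 4.44
σ²_T = 6.63 + 2 × 4.44 = 15.51
α = (k/(k−1))·(1 − sum of item variances/σ²_T) = (5/4)·(1 − 6.63/15.51) = 0.72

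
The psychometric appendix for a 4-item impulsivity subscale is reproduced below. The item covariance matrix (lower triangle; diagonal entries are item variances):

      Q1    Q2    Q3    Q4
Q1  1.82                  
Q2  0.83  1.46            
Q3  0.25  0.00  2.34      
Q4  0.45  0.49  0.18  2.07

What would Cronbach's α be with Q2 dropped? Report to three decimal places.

Cronbach's α = 0.330

Remaining items: Q1, Q3, Q4 (k = 3).
Σσᵢ² = 1.82 + 2.34 + 2.07 = 6.23
Var(T) = 6.23 + 2 × 0.88 = 7.99
α (item deleted) = (3/2)·(1 − 6.23/7.99) = 0.330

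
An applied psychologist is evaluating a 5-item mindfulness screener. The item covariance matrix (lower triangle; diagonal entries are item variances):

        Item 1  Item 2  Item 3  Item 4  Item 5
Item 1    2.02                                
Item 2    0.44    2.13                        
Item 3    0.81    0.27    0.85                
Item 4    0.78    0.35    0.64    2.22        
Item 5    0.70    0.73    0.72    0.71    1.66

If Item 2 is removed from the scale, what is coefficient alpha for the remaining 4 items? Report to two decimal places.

Remaining items: Item 1, Item 3, Item 4, Item 5 (k = 4).
ΣVar(i) = 2.02 + 0.85 + 2.22 + 1.66 = 6.75
Var(T) = 6.75 + 2 × 4.36 = 15.47
α (item deleted) = (4/3)·(1 − 6.75/15.47) = 0.75

α = 0.75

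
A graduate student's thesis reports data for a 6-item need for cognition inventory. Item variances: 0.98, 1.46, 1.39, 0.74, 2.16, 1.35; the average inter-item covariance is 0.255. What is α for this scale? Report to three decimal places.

Σσᵢ² = 0.98 + 1.46 + 1.39 + 0.74 + 2.16 + 1.35 = 8.08
Sum of the 15 distinct covariances = 15 × 0.255 = 3.825
σ²_total = Σσᵢ² + 2·Σcov = 8.08 + 2 × 3.825 = 15.730
α = (6/5)·(1 − 8.08/15.730) = 0.584

α = 0.584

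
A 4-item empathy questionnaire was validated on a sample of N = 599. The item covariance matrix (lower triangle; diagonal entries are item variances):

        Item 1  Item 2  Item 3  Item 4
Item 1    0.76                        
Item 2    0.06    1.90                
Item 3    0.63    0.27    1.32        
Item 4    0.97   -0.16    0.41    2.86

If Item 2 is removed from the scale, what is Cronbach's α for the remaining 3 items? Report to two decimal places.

Remaining items: Item 1, Item 3, Item 4 (k = 3).
Σσ²ᵢ = 0.76 + 1.32 + 2.86 = 4.94
Var(T) = 4.94 + 2 × 2.01 = 8.96
α (item deleted) = (3/2)·(1 − 4.94/8.96) = 0.67

Cronbach's α = 0.67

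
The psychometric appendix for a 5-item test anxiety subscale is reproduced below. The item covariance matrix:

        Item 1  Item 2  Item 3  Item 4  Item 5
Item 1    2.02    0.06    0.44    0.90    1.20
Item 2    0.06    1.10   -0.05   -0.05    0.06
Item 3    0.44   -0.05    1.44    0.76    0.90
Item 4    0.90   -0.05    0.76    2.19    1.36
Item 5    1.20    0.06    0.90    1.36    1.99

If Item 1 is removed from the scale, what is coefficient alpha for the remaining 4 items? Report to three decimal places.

Remaining items: Item 2, Item 3, Item 4, Item 5 (k = 4).
ΣVar(i) = 1.10 + 1.44 + 2.19 + 1.99 = 6.72
Var(T) = 6.72 + 2 × 2.98 = 12.68
α (item deleted) = (4/3)·(1 − 6.72/12.68) = 0.627

coefficient alpha = 0.627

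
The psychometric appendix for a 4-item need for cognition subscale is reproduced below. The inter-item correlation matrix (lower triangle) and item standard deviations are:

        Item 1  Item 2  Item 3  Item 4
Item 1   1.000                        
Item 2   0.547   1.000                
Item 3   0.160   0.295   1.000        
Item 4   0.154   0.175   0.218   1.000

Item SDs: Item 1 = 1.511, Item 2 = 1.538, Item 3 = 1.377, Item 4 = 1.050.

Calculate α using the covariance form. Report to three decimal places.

α = 0.594

Σσ²ᵢ = 1.511² + 1.538² + 1.377² + 1.050² = 7.6472
Covariances σ_ij = r_ij · s_i · s_j:
  σ(Item 1,Item 2) = 0.547 × 1.511 × 1.538 = 1.2712
  σ(Item 1,Item 3) = 0.160 × 1.511 × 1.377 = 0.3329
  σ(Item 1,Item 4) = 0.154 × 1.511 × 1.050 = 0.2443
  σ(Item 2,Item 3) = 0.295 × 1.538 × 1.377 = 0.6248
  σ(Item 2,Item 4) = 0.175 × 1.538 × 1.050 = 0.2826
  σ(Item 3,Item 4) = 0.218 × 1.377 × 1.050 = 0.3152
σ²_T = Σσ²ᵢ + 2·Σσ_ij = 7.6472 + 2 × 3.0710 = 13.7892
α = (4/3)·(1 − 7.6472/13.7892) = 0.594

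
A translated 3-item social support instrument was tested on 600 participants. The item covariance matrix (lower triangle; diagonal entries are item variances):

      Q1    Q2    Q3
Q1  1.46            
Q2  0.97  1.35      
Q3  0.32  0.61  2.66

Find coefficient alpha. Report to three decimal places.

coefficient alpha = 0.615

sum of item variances = 1.46 + 1.35 + 2.66 = 5.47
Σ_{i<j} σ_ij = 1.90
total variance = 5.47 + 2 × 1.90 = 9.27
α = (k/(k−1))·(1 − sum of item variances/total variance) = (3/2)·(1 − 5.47/9.27) = 0.615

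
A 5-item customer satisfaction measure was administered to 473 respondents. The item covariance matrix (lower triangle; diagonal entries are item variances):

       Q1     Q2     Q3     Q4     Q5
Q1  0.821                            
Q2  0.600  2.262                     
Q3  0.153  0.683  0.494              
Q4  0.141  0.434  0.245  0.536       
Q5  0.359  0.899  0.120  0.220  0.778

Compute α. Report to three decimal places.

α = 0.765

ΣVar(i) = 0.821 + 2.262 + 0.494 + 0.536 + 0.778 = 4.891
Σ_{i<j} σ_ij = 3.854
σ²_total = 4.891 + 2 × 3.854 = 12.599
α = (k/(k−1))·(1 − ΣVar(i)/σ²_total) = (5/4)·(1 − 4.891/12.599) = 0.765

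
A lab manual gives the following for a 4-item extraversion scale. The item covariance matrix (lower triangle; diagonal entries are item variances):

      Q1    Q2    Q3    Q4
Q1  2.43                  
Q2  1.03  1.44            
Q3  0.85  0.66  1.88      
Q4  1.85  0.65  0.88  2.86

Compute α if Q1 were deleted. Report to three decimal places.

Remaining items: Q2, Q3, Q4 (k = 3).
Σσ²ᵢ = 1.44 + 1.88 + 2.86 = 6.18
total variance = 6.18 + 2 × 2.19 = 10.56
α (item deleted) = (3/2)·(1 − 6.18/10.56) = 0.622

α = 0.622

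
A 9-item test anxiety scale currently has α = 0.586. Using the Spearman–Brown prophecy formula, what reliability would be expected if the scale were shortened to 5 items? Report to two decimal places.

predicted reliability = 0.44

Length factor m = 5/9 = 0.5556
α' = m·α / (1 − (1−m)·α)
   = 5/9 × 0.586 / (1 − (1 − 5/9) × 0.586)
   = 0.3256 / 0.7396 = 0.44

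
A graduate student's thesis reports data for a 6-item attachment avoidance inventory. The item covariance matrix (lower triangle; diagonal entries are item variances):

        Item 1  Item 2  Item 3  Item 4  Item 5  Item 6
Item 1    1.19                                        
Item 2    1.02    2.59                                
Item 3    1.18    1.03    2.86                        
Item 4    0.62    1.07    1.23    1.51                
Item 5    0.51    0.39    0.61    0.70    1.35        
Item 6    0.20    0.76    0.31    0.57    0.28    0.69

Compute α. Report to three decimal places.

α = 0.807

ΣVar(i) = 1.19 + 2.59 + 2.86 + 1.51 + 1.35 + 0.69 = 10.19
Sum of off-diagonal covariances = 10.48
Var(T) = 10.19 + 2 × 10.48 = 31.15
α = (k/(k−1))·(1 − ΣVar(i)/Var(T)) = (6/5)·(1 − 10.19/31.15) = 0.807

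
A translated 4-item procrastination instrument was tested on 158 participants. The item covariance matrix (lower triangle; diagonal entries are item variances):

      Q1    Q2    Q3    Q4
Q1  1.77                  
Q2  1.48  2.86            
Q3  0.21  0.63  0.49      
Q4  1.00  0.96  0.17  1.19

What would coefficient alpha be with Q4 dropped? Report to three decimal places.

Remaining items: Q1, Q2, Q3 (k = 3).
sum of item variances = 1.77 + 2.86 + 0.49 = 5.12
σ²_total = 5.12 + 2 × 2.32 = 9.76
α (item deleted) = (3/2)·(1 − 5.12/9.76) = 0.713

α = 0.713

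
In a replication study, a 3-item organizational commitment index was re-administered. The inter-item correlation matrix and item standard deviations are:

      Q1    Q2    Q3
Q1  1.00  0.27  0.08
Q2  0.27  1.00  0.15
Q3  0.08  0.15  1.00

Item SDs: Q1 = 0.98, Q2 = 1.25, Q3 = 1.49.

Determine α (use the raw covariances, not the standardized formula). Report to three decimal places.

α = 0.352

Σσ²ᵢ = 0.98² + 1.25² + 1.49² = 4.7430
Covariances σ_ij = r_ij · s_i · s_j:
  σ(Q1,Q2) = 0.27 × 0.98 × 1.25 = 0.3307
  σ(Q1,Q3) = 0.08 × 0.98 × 1.49 = 0.1168
  σ(Q2,Q3) = 0.15 × 1.25 × 1.49 = 0.2794
σ²_T = Σσ²ᵢ + 2·Σσ_ij = 4.7430 + 2 × 0.7269 = 6.1968
α = (3/2)·(1 − 4.7430/6.1968) = 0.352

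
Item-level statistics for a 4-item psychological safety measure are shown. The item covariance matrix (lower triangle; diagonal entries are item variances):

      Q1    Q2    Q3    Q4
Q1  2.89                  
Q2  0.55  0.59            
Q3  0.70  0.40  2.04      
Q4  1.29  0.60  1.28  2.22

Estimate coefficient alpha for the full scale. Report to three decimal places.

α = 0.740

ΣVar(i) = 2.89 + 0.59 + 2.04 + 2.22 = 7.74
Sum of the distinct covariances = 4.82
Var(T) = 7.74 + 2 × 4.82 = 17.38
α = (k/(k−1))·(1 − ΣVar(i)/Var(T)) = (4/3)·(1 − 7.74/17.38) = 0.740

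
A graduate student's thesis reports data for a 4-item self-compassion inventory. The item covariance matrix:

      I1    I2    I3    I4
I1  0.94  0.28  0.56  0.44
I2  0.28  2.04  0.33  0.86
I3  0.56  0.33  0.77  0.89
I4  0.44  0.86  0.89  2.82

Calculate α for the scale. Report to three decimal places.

ΣVar(i) = 0.94 + 2.04 + 0.77 + 2.82 = 6.57
Sum of off-diagonal covariances = 3.36
total variance = 6.57 + 2 × 3.36 = 13.29
α = (k/(k−1))·(1 − ΣVar(i)/total variance) = (4/3)·(1 − 6.57/13.29) = 0.674

α = 0.674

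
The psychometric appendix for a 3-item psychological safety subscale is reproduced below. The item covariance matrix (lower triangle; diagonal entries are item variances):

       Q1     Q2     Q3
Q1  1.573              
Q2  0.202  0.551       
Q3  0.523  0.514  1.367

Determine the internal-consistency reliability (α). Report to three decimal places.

α = 0.623

sum of item variances = 1.573 + 0.551 + 1.367 = 3.491
Sum of the distinct covariances = 1.239
Var(T) = 3.491 + 2 × 1.239 = 5.969
α = (k/(k−1))·(1 − sum of item variances/Var(T)) = (3/2)·(1 − 3.491/5.969) = 0.623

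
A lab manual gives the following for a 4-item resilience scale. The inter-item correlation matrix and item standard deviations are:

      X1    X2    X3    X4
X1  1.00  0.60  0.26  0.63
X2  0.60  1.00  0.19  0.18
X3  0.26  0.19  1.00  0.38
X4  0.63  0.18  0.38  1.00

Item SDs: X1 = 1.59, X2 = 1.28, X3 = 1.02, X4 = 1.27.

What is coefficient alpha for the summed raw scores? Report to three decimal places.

α = 0.715

Σσ²ᵢ = 1.59² + 1.28² + 1.02² + 1.27² = 6.8198
Covariances σ_ij = r_ij · s_i · s_j:
  σ(X1,X2) = 0.60 × 1.59 × 1.28 = 1.2211
  σ(X1,X3) = 0.26 × 1.59 × 1.02 = 0.4217
  σ(X1,X4) = 0.63 × 1.59 × 1.27 = 1.2722
  σ(X2,X3) = 0.19 × 1.28 × 1.02 = 0.2481
  σ(X2,X4) = 0.18 × 1.28 × 1.27 = 0.2926
  σ(X3,X4) = 0.38 × 1.02 × 1.27 = 0.4923
σ²_T = Σσ²ᵢ + 2·Σσ_ij = 6.8198 + 2 × 3.9480 = 14.7158
α = (4/3)·(1 − 6.8198/14.7158) = 0.715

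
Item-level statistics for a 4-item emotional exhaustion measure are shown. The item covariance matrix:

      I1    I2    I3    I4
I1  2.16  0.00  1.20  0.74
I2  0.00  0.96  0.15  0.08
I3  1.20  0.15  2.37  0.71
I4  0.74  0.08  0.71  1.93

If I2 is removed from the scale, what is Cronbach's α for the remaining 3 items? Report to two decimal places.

Remaining items: I1, I3, I4 (k = 3).
Σσ²ᵢ = 2.16 + 2.37 + 1.93 = 6.46
σ²_T = 6.46 + 2 × 2.65 = 11.76
α (item deleted) = (3/2)·(1 − 6.46/11.76) = 0.68

Cronbach's α = 0.68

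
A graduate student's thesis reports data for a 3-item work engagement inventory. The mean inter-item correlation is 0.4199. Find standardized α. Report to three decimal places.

α = 0.685

Standardized α = k·r̄ / (1 + (k−1)·r̄) = 3 × 0.4199 / (1 + 2 × 0.4199)
  = 1.2597 / 1.8398 = 0.685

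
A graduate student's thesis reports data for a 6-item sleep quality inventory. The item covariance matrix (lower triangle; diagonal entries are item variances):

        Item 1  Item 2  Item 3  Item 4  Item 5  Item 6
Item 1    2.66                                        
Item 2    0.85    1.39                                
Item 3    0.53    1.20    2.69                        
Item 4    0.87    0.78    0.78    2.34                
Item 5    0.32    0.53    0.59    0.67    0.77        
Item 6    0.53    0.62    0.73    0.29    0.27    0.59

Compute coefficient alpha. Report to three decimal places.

α = 0.776

Σσ²ᵢ = 2.66 + 1.39 + 2.69 + 2.34 + 0.77 + 0.59 = 10.44
Sum of off-diagonal covariances = 9.56
σ²_total = 10.44 + 2 × 9.56 = 29.56
α = (k/(k−1))·(1 − Σσ²ᵢ/σ²_total) = (6/5)·(1 − 10.44/29.56) = 0.776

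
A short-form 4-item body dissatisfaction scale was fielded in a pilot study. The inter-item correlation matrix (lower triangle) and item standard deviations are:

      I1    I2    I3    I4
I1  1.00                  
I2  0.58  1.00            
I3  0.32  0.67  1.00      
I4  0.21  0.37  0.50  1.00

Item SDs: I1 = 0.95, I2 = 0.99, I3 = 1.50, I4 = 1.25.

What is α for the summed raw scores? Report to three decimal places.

Σσ²ᵢ = 0.95² + 0.99² + 1.50² + 1.25² = 5.6951
Covariances σ_ij = r_ij · s_i · s_j:
  σ(I1,I2) = 0.58 × 0.95 × 0.99 = 0.5455
  σ(I1,I3) = 0.32 × 0.95 × 1.50 = 0.4560
  σ(I1,I4) = 0.21 × 0.95 × 1.25 = 0.2494
  σ(I2,I3) = 0.67 × 0.99 × 1.50 = 0.9950
  σ(I2,I4) = 0.37 × 0.99 × 1.25 = 0.4579
  σ(I3,I4) = 0.50 × 1.50 × 1.25 = 0.9375
σ²_T = Σσ²ᵢ + 2·Σσ_ij = 5.6951 + 2 × 3.6413 = 12.9777
α = (4/3)·(1 − 5.6951/12.9777) = 0.748

α = 0.748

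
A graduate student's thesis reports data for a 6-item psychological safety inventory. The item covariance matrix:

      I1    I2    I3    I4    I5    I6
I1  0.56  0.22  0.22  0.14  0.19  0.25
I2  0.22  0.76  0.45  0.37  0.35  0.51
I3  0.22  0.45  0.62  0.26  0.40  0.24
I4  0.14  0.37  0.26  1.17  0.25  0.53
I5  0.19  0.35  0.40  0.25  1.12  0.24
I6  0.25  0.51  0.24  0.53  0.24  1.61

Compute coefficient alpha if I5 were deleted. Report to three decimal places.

coefficient alpha = 0.718

Remaining items: I1, I2, I3, I4, I6 (k = 5).
ΣVar(i) = 0.56 + 0.76 + 0.62 + 1.17 + 1.61 = 4.72
σ²_total = 4.72 + 2 × 3.19 = 11.10
α (item deleted) = (5/4)·(1 − 4.72/11.10) = 0.718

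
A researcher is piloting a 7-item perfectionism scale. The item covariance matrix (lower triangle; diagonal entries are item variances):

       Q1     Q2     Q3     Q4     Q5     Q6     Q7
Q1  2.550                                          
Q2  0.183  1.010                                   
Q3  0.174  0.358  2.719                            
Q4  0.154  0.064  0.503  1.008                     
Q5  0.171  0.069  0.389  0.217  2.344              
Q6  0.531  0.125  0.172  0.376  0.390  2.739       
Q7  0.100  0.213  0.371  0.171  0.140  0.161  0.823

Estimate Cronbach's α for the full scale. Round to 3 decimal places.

α = 0.505

ΣVar(i) = 2.550 + 1.010 + 2.719 + 1.008 + 2.344 + 2.739 + 0.823 = 13.193
Sum of off-diagonal covariances = 5.032
σ²_T = 13.193 + 2 × 5.032 = 23.257
α = (k/(k−1))·(1 − ΣVar(i)/σ²_T) = (7/6)·(1 − 13.193/23.257) = 0.505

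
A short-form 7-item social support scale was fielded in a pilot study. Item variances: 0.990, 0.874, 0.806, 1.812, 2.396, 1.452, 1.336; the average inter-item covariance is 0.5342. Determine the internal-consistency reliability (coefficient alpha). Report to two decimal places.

coefficient alpha = 0.82

sum of item variances = 0.990 + 0.874 + 0.806 + 1.812 + 2.396 + 1.452 + 1.336 = 9.666
Sum of the 21 distinct covariances = 21 × 0.5342 = 11.2182
total variance = sum of item variances + 2·Σcov = 9.666 + 2 × 11.2182 = 32.1024
α = (7/6)·(1 − 9.666/32.1024) = 0.82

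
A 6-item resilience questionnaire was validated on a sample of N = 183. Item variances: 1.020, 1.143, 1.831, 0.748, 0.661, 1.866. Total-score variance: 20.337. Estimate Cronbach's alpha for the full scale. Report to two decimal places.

sum of item variances = 1.020 + 1.143 + 1.831 + 0.748 + 0.661 + 1.866 = 7.269
α = (k/(k−1))·(1 − sum of item variances/Var(T)) = (6/5)·(1 − 7.269/20.337) = 0.77

Cronbach's alpha = 0.77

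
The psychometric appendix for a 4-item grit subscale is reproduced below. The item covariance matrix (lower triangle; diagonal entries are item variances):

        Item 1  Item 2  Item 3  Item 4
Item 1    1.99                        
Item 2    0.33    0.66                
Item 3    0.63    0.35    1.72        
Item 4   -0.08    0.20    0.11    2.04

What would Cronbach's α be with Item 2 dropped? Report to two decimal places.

Remaining items: Item 1, Item 3, Item 4 (k = 3).
Σσ²ᵢ = 1.99 + 1.72 + 2.04 = 5.75
total variance = 5.75 + 2 × 0.66 = 7.07
α (item deleted) = (3/2)·(1 − 5.75/7.07) = 0.28

α = 0.28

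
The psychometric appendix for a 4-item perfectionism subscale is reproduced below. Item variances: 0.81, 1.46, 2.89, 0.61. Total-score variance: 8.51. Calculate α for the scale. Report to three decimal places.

α = 0.429

Σσᵢ² = 0.81 + 1.46 + 2.89 + 0.61 = 5.77
α = (k/(k−1))·(1 − Σσᵢ²/Var(T)) = (4/3)·(1 − 5.77/8.51) = 0.429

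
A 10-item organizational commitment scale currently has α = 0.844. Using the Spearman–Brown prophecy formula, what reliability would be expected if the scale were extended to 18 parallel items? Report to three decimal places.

Length factor m = 18/10 = 1.8000
α' = m·α / (1 + (m−1)·α)
   = 18/10 × 0.844 / (1 + (18/10 − 1) × 0.844)
   = 1.5192 / 1.6752 = 0.907

predicted reliability = 0.907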